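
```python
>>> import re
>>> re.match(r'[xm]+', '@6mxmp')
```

None

With `match`, the pattern is implicitly anchored at the beginning.
Here the string doesn't start with a match, so the call returns None.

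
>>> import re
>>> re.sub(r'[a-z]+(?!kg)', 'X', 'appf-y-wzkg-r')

Because the assertion is negative and zero-width, positions next to the forbidden text are skipped.
Matches: at [0:4] → 'appf'; at [5:6] → 'y'; at [7:11] → 'wzkg'; at [12:13] → 'r'.
`sub` substitutes 'X' at each match site.

'X-X-X-X'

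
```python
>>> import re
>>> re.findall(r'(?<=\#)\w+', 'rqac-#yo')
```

['yo']

Lookahead/lookbehind check context without consuming it, so the matched span excludes the asserted characters.
Scanning left to right: at [6:8] → 'yo'.
No capturing groups, so `findall` returns the 1 full match string.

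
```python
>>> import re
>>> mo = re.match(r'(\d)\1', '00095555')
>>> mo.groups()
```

('0',)

The match spans [0:2] → '00'.
Captured: group 1 = '0'.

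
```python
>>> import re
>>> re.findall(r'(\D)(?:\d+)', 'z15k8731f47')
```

The pattern matches a non-digit (captured); then one or more of a digit (non-capturing group).
Matches: at [0:3] match 'z15', group 1 = 'z'; at [3:8] match 'k8731', group 1 = 'k'; at [8:11] match 'f47', group 1 = 'f'.
Because there's exactly one group, `findall` drops the full match and keeps group 1 from each hit.

['z', 'k', 'f']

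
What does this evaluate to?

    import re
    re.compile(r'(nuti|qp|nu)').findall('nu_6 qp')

['nu', 'qp']

One capturing group, so `findall` returns just the captured substring from each match — 2 in all.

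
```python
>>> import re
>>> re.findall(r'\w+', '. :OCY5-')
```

Pattern: one or more of a word character.
Matches: at [3:7] → 'OCY5'.
No capturing groups, so `findall` returns the 1 full match string.

['OCY5']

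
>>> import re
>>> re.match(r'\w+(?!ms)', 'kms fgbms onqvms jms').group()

`(?!…)`/`(?<!…)` only lets a position through if the neighbouring text does NOT match; no characters are consumed.
`re.match` only tries the pattern at the start of the string.
The match spans [0:3] → 'kms'.

'kms'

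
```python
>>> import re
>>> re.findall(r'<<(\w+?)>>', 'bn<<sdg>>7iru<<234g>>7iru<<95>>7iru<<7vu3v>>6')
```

Matches: at [2:9] match '<<sdg>>', group 1 = 'sdg'; at [13:21] match '<<234g>>', group 1 = '234g'; at [25:31] match '<<95>>', group 1 = '95'; at [35:44] match '<<7vu3v>>', group 1 = '7vu3v'.
One capturing group, so `findall` returns just the captured substring from each match — 4 in all.

['sdg', '234g', '95', '7vu3v']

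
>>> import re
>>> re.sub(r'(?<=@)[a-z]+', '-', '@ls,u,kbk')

'@-,u,kbk'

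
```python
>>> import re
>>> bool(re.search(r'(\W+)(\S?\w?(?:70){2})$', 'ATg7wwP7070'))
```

False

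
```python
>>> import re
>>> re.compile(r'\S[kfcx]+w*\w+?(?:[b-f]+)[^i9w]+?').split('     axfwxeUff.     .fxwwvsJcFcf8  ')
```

This matches a non-whitespace character, then one or more of one of [kfcx]; then zero or more of the literal 'w', then one or more of a word character (lazy); then one or more of a character in [b-f] (non-capturing group); then one or more of any character except [i9w] (lazy).
Lazy quantifiers expand one character at a time until the remainder of the pattern can match.
Matches to split on: at [5:12] → 'axfwxeU'; at [20:30] → '.fxwwvsJcF'.
Splitting on the pattern gives 3 pieces.

['     ', 'ff.     ', 'cf8  ']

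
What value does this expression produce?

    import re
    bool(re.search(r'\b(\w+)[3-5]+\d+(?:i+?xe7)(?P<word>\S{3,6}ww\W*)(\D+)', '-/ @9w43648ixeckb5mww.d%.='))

False

Pattern: a word boundary (`\b`, zero-width); then one or more of a word character (captured); then one or more of a character in [3-5], then one or more of a digit; then one or more of the literal 'i' (lazy), then the literal 'xe7' (non-capturing group); then 3 to 6 of a non-whitespace character, then the literal 'ww', then zero or more of a non-word character (captured as 'word'); then one or more of a non-digit (captured).
Here the pattern never matches, so the call returns None, and `bool(None)` is False.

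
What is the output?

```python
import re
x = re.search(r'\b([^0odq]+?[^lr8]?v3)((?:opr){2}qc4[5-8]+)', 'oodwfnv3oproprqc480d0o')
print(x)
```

None

This matches a word boundary (`\b`, zero-width); then one or more of any character except [0odq] (lazy), then optionally any character except [lr8], then the literal 'v3' (captured); then the literal 'opr' repeated 2 times, then the literal 'qc4', then one or more of a character in [5-8] (captured).
`search` walks the string left to right and returns the first match it finds.
Here the pattern never matches, so the call returns None.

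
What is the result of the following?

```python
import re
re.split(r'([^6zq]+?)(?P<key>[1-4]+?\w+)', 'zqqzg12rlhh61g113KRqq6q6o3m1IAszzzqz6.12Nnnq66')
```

The `?` after the quantifier makes it lazy — it takes as little as possible before letting the rest of the pattern try.
With a capturing group present, the delimiter's captured portion is kept in the result list.

['zqqz', 'g', '12rlhh61g113KRqq6q6o3m1IAszzzqz6', '', '.', '12Nnnq66', '']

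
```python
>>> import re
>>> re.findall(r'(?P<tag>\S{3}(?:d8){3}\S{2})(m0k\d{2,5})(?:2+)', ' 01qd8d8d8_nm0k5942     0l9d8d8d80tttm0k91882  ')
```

[('01qd8d8d8_n', 'm0k594')]

This matches exactly 3 of a non-whitespace character, then the literal 'd8' repeated 3 times, then exactly 2 of a non-whitespace character (captured as 'tag'); then the literal 'm0k', then 2 to 5 of a digit (captured); then one or more of a literal '2' (non-capturing group).
Walking the string: at [1:19] match '01qd8d8d8_nm0k5942', groups = ('01qd8d8d8_n', 'm0k594').
2 groups means the one result is a tuple of 2 captured strings — 1 here.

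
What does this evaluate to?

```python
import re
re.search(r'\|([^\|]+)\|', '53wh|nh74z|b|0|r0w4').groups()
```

('nh74z',)

`search` walks the string left to right and returns the first match it finds.
The match spans [4:11] → '|nh74z|'.
Captured: group 1 = 'nh74z'.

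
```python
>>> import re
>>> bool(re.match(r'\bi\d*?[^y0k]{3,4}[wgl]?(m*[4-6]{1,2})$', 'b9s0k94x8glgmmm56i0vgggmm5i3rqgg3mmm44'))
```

`re.match` won't scan ahead — the pattern has to work from the very first character.
Here the pattern fails at index 0, so the call returns None, and `bool(None)` is False.

False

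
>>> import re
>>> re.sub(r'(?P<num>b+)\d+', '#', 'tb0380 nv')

't# nv'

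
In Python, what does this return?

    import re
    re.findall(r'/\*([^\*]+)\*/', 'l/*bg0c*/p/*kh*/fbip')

Scanning left to right: at [1:9] match '/*bg0c*/', group 1 = 'bg0c'; at [10:16] match '/*kh*/', group 1 = 'kh'.
`findall` collects group 1 from each match (2 total).

['bg0c', 'kh']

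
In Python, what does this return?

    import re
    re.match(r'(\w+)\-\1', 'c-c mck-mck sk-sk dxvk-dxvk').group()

'c-c'

The backreference `\1` re-matches whatever the first group consumed, character for character.
`match` is anchored at position 0; if the pattern doesn't fit there, it returns None.
The match spans [0:3] → 'c-c'.
Captured: group 1 = 'c'.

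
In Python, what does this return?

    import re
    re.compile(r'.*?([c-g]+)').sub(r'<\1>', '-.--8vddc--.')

The pattern matches zero or more of any character (lazy); then one or more of a character in [c-g] (captured).
The replacement refers to a captured group, so each match is rewritten using its own captured text.

'<ddc>--.'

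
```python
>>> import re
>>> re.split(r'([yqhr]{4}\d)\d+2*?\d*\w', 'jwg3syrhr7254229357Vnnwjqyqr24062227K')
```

With a capturing group present, the delimiter's captured portion is kept in the result list.

['jwg3s', 'yrhr7', 'nnwj', 'qyqr2', '']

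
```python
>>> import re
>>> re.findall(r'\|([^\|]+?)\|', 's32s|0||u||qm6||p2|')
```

With a single group, `findall` returns only what that group captured — 4 items.

['0', 'u', 'qm6', 'p2']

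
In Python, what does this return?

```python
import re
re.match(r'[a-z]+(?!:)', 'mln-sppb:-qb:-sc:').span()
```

The negative lookaround is zero-width — it rules out positions where the adjacent text would match, without consuming anything.
With `match`, the pattern is implicitly anchored at the beginning.
The match spans [0:3] → 'mln'.

(0, 3)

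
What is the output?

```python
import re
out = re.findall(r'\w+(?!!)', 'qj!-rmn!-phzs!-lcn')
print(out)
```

`(?!…)`/`(?<!…)` only lets a position through if the neighbouring text does NOT match; no characters are consumed.
Walking the string: at [0:1] → 'q'; at [4:6] → 'rm'; at [9:12] → 'phz'; at [15:18] → 'lcn'.
Since nothing is captured, `findall` lists the 4 matched substrings directly.

['q', 'rm', 'phz', 'lcn']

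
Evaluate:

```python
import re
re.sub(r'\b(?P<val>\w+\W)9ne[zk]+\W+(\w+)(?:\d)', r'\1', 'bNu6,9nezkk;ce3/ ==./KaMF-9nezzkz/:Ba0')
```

The pattern matches a word boundary (`\b`, zero-width); then one or more of a word character, then a non-word character (captured as 'val'); then the literal '9ne', then one or more of one of [zk], then one or more of a non-word character; then one or more of a word character (captured); then a digit (non-capturing group).
Matches: at [0:15] → 'bNu6,9nezkk;ce3'; at [21:38] → 'KaMF-9nezzkz/:Ba0'.
Each match is replaced using the text its own group 1 captured.

'bNu6,/ ==./KaMF-'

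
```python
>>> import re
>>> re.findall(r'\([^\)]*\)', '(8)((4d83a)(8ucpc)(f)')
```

Walking the string: at [0:3] → '(8)'; at [3:11] → '((4d83a)'; at [11:18] → '(8ucpc)'; at [18:21] → '(f)'.
No capturing groups, so `findall` returns the 4 full match strings.

['(8)', '((4d83a)', '(8ucpc)', '(f)']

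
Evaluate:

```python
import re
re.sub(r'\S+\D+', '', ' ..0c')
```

' '

The pattern matches one or more of a non-whitespace character; then one or more of a non-digit.
Every occurrence is swapped for ''.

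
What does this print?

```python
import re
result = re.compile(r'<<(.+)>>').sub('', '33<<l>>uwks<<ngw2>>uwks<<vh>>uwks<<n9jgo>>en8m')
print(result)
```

33en8m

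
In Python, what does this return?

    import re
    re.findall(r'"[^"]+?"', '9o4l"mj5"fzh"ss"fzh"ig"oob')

['"mj5"', '"ss"', '"ig"']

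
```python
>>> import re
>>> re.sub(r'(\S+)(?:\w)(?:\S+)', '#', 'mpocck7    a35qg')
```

'#    #'

Pattern: one or more of a non-whitespace character (captured); then a word character (non-capturing group); then one or more of a non-whitespace character (non-capturing group).
Matches: at [0:7] → 'mpocck7'; at [11:16] → 'a35qg'.
Each match is replaced by '#'.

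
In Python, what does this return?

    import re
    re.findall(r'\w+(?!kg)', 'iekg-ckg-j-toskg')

['iekg', 'ckg', 'j', 'toskg']

The negative lookahead/lookbehind blocks any match where the forbidden context is present.
Walking the string: at [0:4] → 'iekg'; at [5:8] → 'ckg'; at [9:10] → 'j'; at [11:16] → 'toskg'.
No capturing groups, so `findall` returns the 4 full match strings.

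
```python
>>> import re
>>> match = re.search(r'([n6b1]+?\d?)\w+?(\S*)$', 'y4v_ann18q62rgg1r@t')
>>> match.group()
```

This matches one or more of one of [n6b1] (lazy), then optionally a digit (captured); then one or more of a word character (lazy); then zero or more of a non-whitespace character (captured); then anchored at the end.
`search` walks the string left to right and returns the first match it finds.
The match spans [5:19] → 'nn18q62rgg1r@t'.
Captured: group 1 = 'n', group 2 = '18q62rgg1r@t'.

'nn18q62rgg1r@t'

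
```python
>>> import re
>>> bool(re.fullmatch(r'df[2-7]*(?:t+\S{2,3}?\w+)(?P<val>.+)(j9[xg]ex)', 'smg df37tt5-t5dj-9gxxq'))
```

False

This matches the literal 'df', then zero or more of a character in [2-7]; then one or more of the literal 't', then 2 to 3 of a non-whitespace character (lazy), then one or more of a word character (non-capturing group); then one or more of any character (captured as 'val'); then the literal 'j9', then one of [xg], then the literal 'ex' (captured).
`re.fullmatch` requires the pattern to consume the entire string.
Here the string isn't matched end-to-end, so the call returns None, and `bool(None)` is False.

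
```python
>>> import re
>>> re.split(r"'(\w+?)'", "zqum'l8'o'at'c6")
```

Matches to split on: at [4:8] → "'l8'"; at [9:13] → "'at'".
`re.split` interleaves the captured-group text with the surrounding fragments.

['zqum', 'l8', 'o', 'at', 'c6']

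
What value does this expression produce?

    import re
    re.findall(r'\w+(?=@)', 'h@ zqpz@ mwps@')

['h', 'zqpz', 'mwps']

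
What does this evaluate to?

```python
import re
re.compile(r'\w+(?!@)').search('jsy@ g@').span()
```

A negative assertion filters positions out without eating any characters.
Unlike `match`, `search` isn't anchored — it looks for the pattern anywhere in the string.
The match spans [0:2] → 'js'.

(0, 2)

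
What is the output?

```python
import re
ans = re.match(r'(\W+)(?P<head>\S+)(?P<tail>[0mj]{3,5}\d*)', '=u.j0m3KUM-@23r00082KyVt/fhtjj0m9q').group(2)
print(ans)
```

u.j0m3KUM-@23r00082KyVt/fhtj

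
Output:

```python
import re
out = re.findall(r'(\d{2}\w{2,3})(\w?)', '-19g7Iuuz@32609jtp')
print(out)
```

[('19g7I', 'u'), ('32609', 'j')]

This matches exactly 2 of a digit, then 2 to 3 of a word character (captured); then optionally a word character (captured).
Scanning left to right: at [1:7] match '19g7Iu', groups = ('19g7I', 'u'); at [10:16] match '32609j', groups = ('32609', 'j').
Multiple groups make `findall` return tuples — one 2-tuple for each match.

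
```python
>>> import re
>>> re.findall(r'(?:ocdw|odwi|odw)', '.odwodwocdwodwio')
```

Alternation isn't longest-match — the leftmost alternative that fits at this position is chosen.
With no groups in the pattern, `findall` gives back each whole match — 4 here.

['odw', 'odw', 'ocdw', 'odwi']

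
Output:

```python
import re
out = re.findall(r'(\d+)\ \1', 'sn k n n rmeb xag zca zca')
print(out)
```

[]

A backreference is literal: `\1` must see the identical characters the first group matched.
With a single group, `findall` returns only what that group captured — 0 items.
Nothing in the string satisfies the pattern, so the list is empty.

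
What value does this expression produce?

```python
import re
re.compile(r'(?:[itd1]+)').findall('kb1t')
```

['1t']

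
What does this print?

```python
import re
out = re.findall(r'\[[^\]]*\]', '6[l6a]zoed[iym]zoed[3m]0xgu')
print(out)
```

Since nothing is captured, `findall` lists the 3 matched substrings directly.

['[l6a]', '[iym]', '[3m]']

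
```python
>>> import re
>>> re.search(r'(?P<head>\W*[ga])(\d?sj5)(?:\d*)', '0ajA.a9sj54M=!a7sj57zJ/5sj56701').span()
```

(4, 11)

The pattern matches zero or more of a non-word character, then one of [ga] (captured as 'head'); then optionally a digit, then the literal 'sj5' (captured); then zero or more of a digit (non-capturing group).
The match spans [4:11] → '.a9sj54'.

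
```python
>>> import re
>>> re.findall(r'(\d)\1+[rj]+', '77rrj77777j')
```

A backreference is literal: `\1` must see the identical characters the first group matched.
Walking the string: at [0:5] match '77rrj', group 1 = '7'; at [5:11] match '77777j', group 1 = '7'.
Because there's exactly one group, `findall` drops the full match and keeps group 1 from each hit.

['7', '7']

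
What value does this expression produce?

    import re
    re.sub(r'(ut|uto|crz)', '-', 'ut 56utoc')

'- 56-oc'

Alternation isn't longest-match — the leftmost alternative that fits at this position is chosen.
Each match is replaced by '-'.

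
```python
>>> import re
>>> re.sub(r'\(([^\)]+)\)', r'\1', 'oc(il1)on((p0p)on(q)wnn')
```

Matches: at [2:7] → '(il1)'; at [9:15] → '((p0p)'; at [17:20] → '(q)'.
`\1` in the replacement pulls in group 1's text for each match.

'ocil1on(p0ponqwnn'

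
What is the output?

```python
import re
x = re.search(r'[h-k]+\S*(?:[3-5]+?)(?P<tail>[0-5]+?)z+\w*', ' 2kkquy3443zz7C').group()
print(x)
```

kkquy3443zz7C

Pattern: one or more of a character in [h-k], then zero or more of a non-whitespace character; then one or more of a character in [3-5] (lazy) (non-capturing group); then one or more of a character in [0-5] (lazy) (captured as 'tail'); then one or more of the literal 'z', then zero or more of a word character.
`search` walks the string left to right and returns the first match it finds.
The match spans [2:15] → 'kkquy3443zz7C'.
Captured: group 1 = '3'.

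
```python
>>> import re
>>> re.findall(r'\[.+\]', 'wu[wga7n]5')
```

['[wga7n]']

Since nothing is captured, `findall` lists the 1 matched substring directly.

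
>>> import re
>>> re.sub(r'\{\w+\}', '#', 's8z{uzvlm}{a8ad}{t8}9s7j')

's8z###9s7j'

`sub` substitutes '#' at each match site.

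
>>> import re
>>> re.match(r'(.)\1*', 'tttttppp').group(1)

't'

The match spans [0:5] → 'ttttt'.
Captured: group 1 = 't'.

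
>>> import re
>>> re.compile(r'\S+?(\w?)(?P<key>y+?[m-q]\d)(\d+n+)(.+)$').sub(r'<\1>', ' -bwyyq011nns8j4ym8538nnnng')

' <w>'

The pattern matches one or more of a non-whitespace character (lazy); then optionally a word character (captured); then one or more of the literal 'y' (lazy), then a character in [m-q], then a digit (captured as 'key'); then one or more of a digit, then one or more of the literal 'n' (captured); then one or more of any character (captured); then anchored at the end.
Lazy quantifiers expand one character at a time until the remainder of the pattern can match.
Matches: at [1:27] → '-bwyyq011nns8j4ym8538nnnng'.
`\1` in the replacement pulls in group 1's text for each match.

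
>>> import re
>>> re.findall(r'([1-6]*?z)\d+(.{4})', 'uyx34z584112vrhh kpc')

The pattern matches zero or more of a character in [1-6] (lazy), then the literal 'z' (captured); then one or more of a digit; then exactly 4 of any character (captured).
Scanning left to right: at [3:16] match '34z584112vrhh', groups = ('34z', 'vrhh').
2 groups means the one result is a tuple of 2 captured strings — 1 here.

[('34z', 'vrhh')]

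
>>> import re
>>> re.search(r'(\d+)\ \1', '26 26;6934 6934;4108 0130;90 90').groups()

('26',)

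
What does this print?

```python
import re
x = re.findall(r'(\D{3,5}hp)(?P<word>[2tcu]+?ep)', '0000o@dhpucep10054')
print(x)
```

[('o@dhp', 'ucep')]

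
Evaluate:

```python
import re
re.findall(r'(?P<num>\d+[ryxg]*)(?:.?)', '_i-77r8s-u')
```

['77r']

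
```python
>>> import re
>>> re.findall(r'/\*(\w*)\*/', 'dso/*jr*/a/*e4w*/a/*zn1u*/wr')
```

['jr', 'e4w', 'zn1u']

Walking the string: at [3:9] match '/*jr*/', group 1 = 'jr'; at [10:17] match '/*e4w*/', group 1 = 'e4w'; at [18:26] match '/*zn1u*/', group 1 = 'zn1u'.
With a single group, `findall` returns only what that group captured — 3 items.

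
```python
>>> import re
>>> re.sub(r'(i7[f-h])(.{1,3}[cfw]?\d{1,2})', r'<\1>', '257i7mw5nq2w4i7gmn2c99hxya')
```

Pattern: the literal 'i7', then a character in [f-h] (captured); then 1 to 3 of any character, then optionally one of [cfw], then 1 to 2 of a digit (captured).
Matches: at [13:22] → 'i7gmn2c99'.
The replacement refers to a captured group, so each match is rewritten using its own captured text.

'257i7mw5nq2w4<i7g>hxya'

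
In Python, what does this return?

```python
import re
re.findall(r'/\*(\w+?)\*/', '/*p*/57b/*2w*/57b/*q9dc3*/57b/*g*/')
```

One capturing group, so `findall` returns just the captured substring from each match — 4 in all.

['p', '2w', 'q9dc3', 'g']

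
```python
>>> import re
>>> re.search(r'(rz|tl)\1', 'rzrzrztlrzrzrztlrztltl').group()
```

'rzrz'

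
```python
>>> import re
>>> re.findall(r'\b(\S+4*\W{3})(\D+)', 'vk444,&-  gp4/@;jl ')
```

[('vk444,&-  ', 'gp')]

Pattern: a word boundary (`\b`, zero-width); then one or more of a non-whitespace character, then zero or more of the literal '4', then exactly 3 of a non-word character (captured); then one or more of a non-digit (captured).
Walking the string: at [0:12] match 'vk444,&-  gp', groups = ('vk444,&-  ', 'gp').
`findall` packs the 2 group values into a tuple for every match.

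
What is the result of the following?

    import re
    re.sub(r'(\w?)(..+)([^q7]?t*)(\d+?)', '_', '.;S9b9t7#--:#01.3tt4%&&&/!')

'_%&&&/!'

This matches optionally a word character (captured); then any character, then one or more of any character (captured); then optionally any character except [q7], then zero or more of the literal 't' (captured); then one or more of a digit (lazy) (captured).
Matches: at [0:20] → '.;S9b9t7#--:#01.3tt4'.
`sub` substitutes '_' at each match site.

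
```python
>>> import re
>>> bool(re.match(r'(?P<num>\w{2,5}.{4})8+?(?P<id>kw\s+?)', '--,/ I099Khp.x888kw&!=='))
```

False

Pattern: 2 to 5 of a word character, then exactly 4 of any character (captured as 'num'); then one or more of a literal '8' (lazy); then the literal 'kw', then one or more of whitespace (lazy) (captured as 'id').
`re.match` won't scan ahead — the pattern has to work from the very first character.
Here the pattern fails at index 0, so the call returns None, and `bool(None)` is False.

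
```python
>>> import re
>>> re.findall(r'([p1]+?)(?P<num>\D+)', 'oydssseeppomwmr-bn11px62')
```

This matches one or more of one of [p1] (lazy) (captured); then one or more of a non-digit (captured as 'num').
The `?` after the quantifier makes it lazy — it takes as little as possible before letting the rest of the pattern try.
Matches: at [8:18] match 'ppomwmr-bn', groups = ('p', 'pomwmr-bn'); at [18:22] match '11px', groups = ('11', 'px').
2 groups means each result is a tuple of 2 captured strings — 2 here.

[('p', 'pomwmr-bn'), ('11', 'px')]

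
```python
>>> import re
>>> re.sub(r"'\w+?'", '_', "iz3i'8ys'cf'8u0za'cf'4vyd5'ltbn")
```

'iz3i_cf_cf_ltbn'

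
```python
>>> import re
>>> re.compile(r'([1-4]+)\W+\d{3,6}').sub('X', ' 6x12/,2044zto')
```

' 6xXzto'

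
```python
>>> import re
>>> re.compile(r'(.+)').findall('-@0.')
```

Pattern: one or more of any character (captured).
Matches: at [0:4] match '-@0.', group 1 = '-@0.'.
With a single group, `findall` returns only what that group captured — 1 item.

['-@0.']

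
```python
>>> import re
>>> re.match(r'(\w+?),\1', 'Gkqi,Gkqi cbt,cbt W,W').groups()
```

('Gkqi',)

After group 1 captures some text, `\1` only succeeds where that same text appears again.
`match` is anchored at position 0; if the pattern doesn't fit there, it returns None.
The match spans [0:9] → 'Gkqi,Gkqi'.
Captured: group 1 = 'Gkqi'.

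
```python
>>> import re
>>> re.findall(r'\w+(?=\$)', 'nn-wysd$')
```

The lookaround is zero-width — it requires the adjacent text to match without consuming it, so the asserted text isn't part of the match.
Walking the string: at [3:7] → 'wysd'.
Since nothing is captured, `findall` lists the 1 matched substring directly.

['wysd']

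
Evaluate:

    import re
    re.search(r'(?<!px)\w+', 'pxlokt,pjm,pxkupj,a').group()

'pxlokt'

`(?!…)`/`(?<!…)` only lets a position through if the neighbouring text does NOT match; no characters are consumed.
`search` walks the string left to right and returns the first match it finds.
The match spans [0:6] → 'pxlokt'.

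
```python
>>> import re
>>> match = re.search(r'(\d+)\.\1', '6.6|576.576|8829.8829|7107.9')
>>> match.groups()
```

The match spans [0:3] → '6.6'.
Captured: group 1 = '6'.

('6',)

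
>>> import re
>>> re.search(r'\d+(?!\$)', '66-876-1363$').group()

Because the assertion is negative and zero-width, positions next to the forbidden text are skipped.
`search` walks the string left to right and returns the first match it finds.
The match spans [0:2] → '66'.

'66'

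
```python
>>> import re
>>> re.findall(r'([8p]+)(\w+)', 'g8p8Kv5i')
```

[('8p8', 'Kv5i')]

Pattern: one or more of one of [8p] (captured); then one or more of a word character (captured).
Matches: at [1:8] match '8p8Kv5i', groups = ('8p8', 'Kv5i').
Multiple groups make `findall` return tuples — one 2-tuple for the one match.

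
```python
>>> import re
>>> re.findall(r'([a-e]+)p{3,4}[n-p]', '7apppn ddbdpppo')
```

One capturing group, so `findall` returns just the captured substring from each match — 2 in all.

['a', 'ddbd']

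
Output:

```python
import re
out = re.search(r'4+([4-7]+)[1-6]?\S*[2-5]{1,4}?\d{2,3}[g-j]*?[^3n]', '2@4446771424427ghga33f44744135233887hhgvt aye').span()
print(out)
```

(2, 37)

The pattern matches one or more of a literal '4'; then one or more of a character in [4-7] (captured); then optionally a character in [1-6], then zero or more of a non-whitespace character, then 1 to 4 of a character in [2-5] (lazy); then 2 to 3 of a digit, then zero or more of a character in [g-j] (lazy), then any character except [3n].
The match spans [2:37] → '4446771424427ghga33f44744135233887h'.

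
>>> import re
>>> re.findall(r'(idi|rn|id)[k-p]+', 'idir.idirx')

With a single group, `findall` returns only what that group captured — 0 items.
Nothing in the string satisfies the pattern, so the list is empty.

[]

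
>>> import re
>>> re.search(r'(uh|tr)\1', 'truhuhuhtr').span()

After group 1 captures some text, `\1` only succeeds where that same text appears again.
`re.search` scans for the first position where the pattern succeeds.
The match spans [2:6] → 'uhuh'.
Captured: group 1 = 'uh'.

(2, 6)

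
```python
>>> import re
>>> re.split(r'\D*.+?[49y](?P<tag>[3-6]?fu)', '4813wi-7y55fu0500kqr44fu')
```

['', '4fu', '']

Pattern: zero or more of a non-digit; then one or more of any character (lazy), then one of [49y]; then optionally a character in [3-6], then the literal 'fu' (captured as 'tag').
The `?` after the quantifier makes it lazy — it takes as little as possible before letting the rest of the pattern try.
Matches to split on: at [0:24] → '4813wi-7y55fu0500kqr44fu'.
With a capturing group present, the delimiter's captured portion is kept in the result list.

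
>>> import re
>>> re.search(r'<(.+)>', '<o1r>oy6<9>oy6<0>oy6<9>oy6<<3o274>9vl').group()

'<o1r>oy6<9>oy6<0>oy6<9>oy6<<3o274>'

`re.search` tries every starting position until one works.
The match spans [0:34] → '<o1r>oy6<9>oy6<0>oy6<9>oy6<<3o274>'.
Captured: group 1 = 'o1r>oy6<9>oy6<0>oy6<9>oy6<<3o274'.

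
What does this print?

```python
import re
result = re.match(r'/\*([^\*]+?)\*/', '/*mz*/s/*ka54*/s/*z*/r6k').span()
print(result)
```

(0, 6)

`re.match` won't scan ahead — the pattern has to work from the very first character.
The match spans [0:6] → '/*mz*/'.
Captured: group 1 = 'mz'.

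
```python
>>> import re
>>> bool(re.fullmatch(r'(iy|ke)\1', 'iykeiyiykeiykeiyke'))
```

False

`fullmatch` succeeds only if the pattern covers the string from start to end.
Here the string isn't matched end-to-end, so the call returns None, and `bool(None)` is False.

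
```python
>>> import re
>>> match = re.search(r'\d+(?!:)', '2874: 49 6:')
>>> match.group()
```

'287'

The negative lookaround is zero-width — it rules out positions where the adjacent text would match, without consuming anything.
The match spans [0:3] → '287'.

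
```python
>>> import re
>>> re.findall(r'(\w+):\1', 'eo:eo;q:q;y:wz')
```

['eo', 'q']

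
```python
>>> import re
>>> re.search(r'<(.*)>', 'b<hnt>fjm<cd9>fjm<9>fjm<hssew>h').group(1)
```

'hnt>fjm<cd9>fjm<9>fjm<hssew'

The match spans [1:30] → '<hnt>fjm<cd9>fjm<9>fjm<hssew>'.
Captured: group 1 = 'hnt>fjm<cd9>fjm<9>fjm<hssew'.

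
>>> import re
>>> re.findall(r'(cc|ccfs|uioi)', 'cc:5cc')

['cc', 'cc']

Walking the string: at [0:2] match 'cc', group 1 = 'cc'; at [4:6] match 'cc', group 1 = 'cc'.
`findall` collects group 1 from each match (2 total).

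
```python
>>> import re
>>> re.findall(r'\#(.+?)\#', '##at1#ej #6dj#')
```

With the lazy modifier that quantifier settles for the fewest repetitions that let the rest of the pattern succeed (the atoms after it are unaffected and can still be greedy).
Matches: at [0:6] match '##at1#', group 1 = '#at1'; at [9:14] match '#6dj#', group 1 = '6dj'.
`findall` collects group 1 from each match (2 total).

['#at1', '6dj']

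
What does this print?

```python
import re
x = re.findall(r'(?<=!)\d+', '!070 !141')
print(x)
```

['070', '141']

Because the assertion is zero-width, the text it checks is not consumed and won't appear in the result.
No capturing groups, so `findall` returns the 2 full match strings.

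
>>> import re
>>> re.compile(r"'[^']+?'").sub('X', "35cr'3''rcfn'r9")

'35crXXr9'

Matches: at [4:7] → "'3'"; at [7:13] → "'rcfn'".
Each match is replaced by 'X'.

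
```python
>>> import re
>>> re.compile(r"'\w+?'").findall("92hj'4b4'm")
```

Walking the string: at [4:9] → "'4b4'".
`findall` yields the raw match text (1 of them) because the pattern has no groups.

["'4b4'"]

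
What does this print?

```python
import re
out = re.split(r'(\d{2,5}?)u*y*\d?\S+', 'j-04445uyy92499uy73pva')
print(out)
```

['j-', '04', '']

The pattern matches 2 to 5 of a digit (lazy) (captured); then zero or more of the literal 'u', then zero or more of a literal 'y'; then optionally a digit, then one or more of a non-whitespace character.
The `?` after the quantifier makes it lazy — it takes as little as possible before letting the rest of the pattern try.
Matches to split on: at [2:22] → '04445uyy92499uy73pva'.
`re.split` interleaves the captured-group text with the surrounding fragments.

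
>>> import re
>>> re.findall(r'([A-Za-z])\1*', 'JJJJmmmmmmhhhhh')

['J', 'm', 'h']

A backreference is literal: `\1` must see the identical characters the first group matched.
Walking the string: at [0:4] match 'JJJJ', group 1 = 'J'; at [4:10] match 'mmmmmm', group 1 = 'm'; at [10:15] match 'hhhhh', group 1 = 'h'.
With a single group, `findall` returns only what that group captured — 3 items.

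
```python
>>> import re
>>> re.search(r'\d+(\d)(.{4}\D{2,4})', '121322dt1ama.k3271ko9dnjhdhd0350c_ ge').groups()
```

('2', 'dt1ama.k')

The pattern matches one or more of a digit; then a digit (captured); then exactly 4 of any character, then 2 to 4 of a non-digit (captured).
`search` walks the string left to right and returns the first match it finds.
The match spans [0:14] → '121322dt1ama.k'.
Captured: group 1 = '2', group 2 = 'dt1ama.k'.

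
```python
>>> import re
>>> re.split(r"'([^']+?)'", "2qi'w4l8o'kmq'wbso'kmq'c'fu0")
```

['2qi', 'w4l8o', 'kmq', 'wbso', 'kmq', 'c', 'fu0']

The group in the pattern means `split` returns the separators' captures alongside the pieces.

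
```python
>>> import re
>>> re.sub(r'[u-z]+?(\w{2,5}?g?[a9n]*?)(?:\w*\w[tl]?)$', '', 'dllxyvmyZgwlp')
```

'dll'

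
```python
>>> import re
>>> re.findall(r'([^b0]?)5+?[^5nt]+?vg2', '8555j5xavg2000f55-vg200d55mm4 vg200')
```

['j', 'f', 'd']

Pattern: optionally any character except [b0] (captured); then one or more of a literal '5' (lazy); then one or more of any character except [5nt] (lazy), then the literal 'vg2'.
Walking the string: at [4:11] match 'j5xavg2', group 1 = 'j'; at [14:21] match 'f55-vg2', group 1 = 'f'; at [23:33] match 'd55mm4 vg2', group 1 = 'd'.
With a single group, `findall` returns only what that group captured — 3 items.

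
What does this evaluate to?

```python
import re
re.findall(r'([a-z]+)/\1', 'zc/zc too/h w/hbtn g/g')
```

After group 1 captures some text, `\1` only succeeds where that same text appears again.
One capturing group, so `findall` returns just the captured substring from each match — 2 in all.

['zc', 'g']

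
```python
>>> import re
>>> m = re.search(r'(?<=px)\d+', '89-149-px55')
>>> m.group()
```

The `(?=…)`/`(?<=…)` assertion just peeks at neighbouring text; it doesn't advance the match position.
Unlike `match`, `search` isn't anchored — it looks for the pattern anywhere in the string.
The match spans [9:11] → '55'.

'55'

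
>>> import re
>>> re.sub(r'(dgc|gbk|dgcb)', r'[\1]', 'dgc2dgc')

'[dgc]2[dgc]'

Each match is replaced using the text its own group 1 captured.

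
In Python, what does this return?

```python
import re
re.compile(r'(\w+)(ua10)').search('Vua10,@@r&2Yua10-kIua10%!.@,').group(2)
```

'ua10'

This matches one or more of a word character (captured); then the literal 'ua', then the literal '10' (captured).
`search` walks the string left to right and returns the first match it finds.
The match spans [0:5] → 'Vua10'.
Captured: group 1 = 'V', group 2 = 'ua10'.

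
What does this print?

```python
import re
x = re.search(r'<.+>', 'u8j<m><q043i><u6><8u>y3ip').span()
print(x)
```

The match spans [3:21] → '<m><q043i><u6><8u>'.

(3, 21)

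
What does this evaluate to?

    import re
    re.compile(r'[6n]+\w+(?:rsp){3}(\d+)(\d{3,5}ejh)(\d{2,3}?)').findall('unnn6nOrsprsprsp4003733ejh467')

[('4003', '733ejh', '46')]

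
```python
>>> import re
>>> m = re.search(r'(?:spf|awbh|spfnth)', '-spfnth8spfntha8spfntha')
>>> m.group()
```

Alternation isn't longest-match — the leftmost alternative that fits at this position is chosen.
`re.search` tries every starting position until one works.
The match spans [1:4] → 'spf'.

'spf'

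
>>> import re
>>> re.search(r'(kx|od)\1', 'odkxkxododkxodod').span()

(2, 6)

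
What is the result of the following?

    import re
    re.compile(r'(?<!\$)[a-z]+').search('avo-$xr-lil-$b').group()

`(?!…)`/`(?<!…)` only lets a position through if the neighbouring text does NOT match; no characters are consumed.
Unlike `match`, `search` isn't anchored — it looks for the pattern anywhere in the string.
The match spans [0:3] → 'avo'.

'avo'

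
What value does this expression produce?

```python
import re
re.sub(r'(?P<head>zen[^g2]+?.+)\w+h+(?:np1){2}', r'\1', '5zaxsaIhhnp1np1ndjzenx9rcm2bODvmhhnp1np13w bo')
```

Pattern: the literal 'zen', then one or more of any character except [g2] (lazy), then one or more of any character (captured as 'head'); then one or more of a word character, then one or more of the literal 'h', then the literal 'np1' repeated 2 times.
Matches: at [18:40] → 'zenx9rcm2bODvmhhnp1np1'.
`\1` in the replacement pulls in group 1's text for each match.

'5zaxsaIhhnp1np1ndjzenx9rcm2bODvm3w bo'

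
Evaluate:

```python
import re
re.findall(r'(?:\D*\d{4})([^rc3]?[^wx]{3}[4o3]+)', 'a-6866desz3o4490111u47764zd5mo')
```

This matches zero or more of a non-digit, then exactly 4 of a digit (non-capturing group); then optionally any character except [rc3], then exactly 3 of any character except [wx], then one or more of one of [4o3] (captured).
Matches: at [0:14] match 'a-6866desz3o44', group 1 = 'desz3o44'; at [21:30] match '7764zd5mo', group 1 = 'zd5mo'.
Because there's exactly one group, `findall` drops the full match and keeps group 1 from each hit.

['desz3o44', 'zd5mo']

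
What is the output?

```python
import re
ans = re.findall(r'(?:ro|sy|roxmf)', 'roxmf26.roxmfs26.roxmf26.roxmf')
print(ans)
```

['ro', 'ro', 'ro', 'ro']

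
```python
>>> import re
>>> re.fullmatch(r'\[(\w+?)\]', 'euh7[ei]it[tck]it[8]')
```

`re.fullmatch` requires the pattern to consume the entire string.
Here the string isn't matched end-to-end, so the call returns None.

None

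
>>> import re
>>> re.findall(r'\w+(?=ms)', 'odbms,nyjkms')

The `(?=…)`/`(?<=…)` assertion just peeks at neighbouring text; it doesn't advance the match position.
Since nothing is captured, `findall` lists the 2 matched substrings directly.

['odb', 'nyjk']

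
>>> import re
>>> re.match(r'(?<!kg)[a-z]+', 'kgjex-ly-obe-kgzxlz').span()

(0, 5)

`re.match` won't scan ahead — the pattern has to work from the very first character.
The match spans [0:5] → 'kgjex'.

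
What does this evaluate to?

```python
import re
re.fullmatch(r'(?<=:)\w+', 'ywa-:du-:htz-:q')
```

None

The `(?=…)`/`(?<=…)` assertion just peeks at neighbouring text; it doesn't advance the match position.
For `fullmatch`, every character of the input must be accounted for by the pattern.
Here the pattern can't cover the whole string, so the call returns None.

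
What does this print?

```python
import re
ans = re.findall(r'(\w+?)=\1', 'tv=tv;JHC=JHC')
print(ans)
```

`\1` has to match the exact text group 1 already captured.
With a single group, `findall` returns only what that group captured — 2 items.

['tv', 'JHC']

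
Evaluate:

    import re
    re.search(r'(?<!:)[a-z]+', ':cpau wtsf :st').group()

'pau'

The negative lookaround is zero-width — it rules out positions where the adjacent text would match, without consuming anything.
The match spans [2:5] → 'pau'.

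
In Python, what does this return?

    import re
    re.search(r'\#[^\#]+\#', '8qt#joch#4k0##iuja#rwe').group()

'#joch#'

`re.search` tries every starting position until one works.
The match spans [3:9] → '#joch#'.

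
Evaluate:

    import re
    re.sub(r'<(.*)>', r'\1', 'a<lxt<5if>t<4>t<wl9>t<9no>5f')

`\1` in the replacement pulls in group 1's text for each match.

'alxt<5if>t<4>t<wl9>t<9no5f'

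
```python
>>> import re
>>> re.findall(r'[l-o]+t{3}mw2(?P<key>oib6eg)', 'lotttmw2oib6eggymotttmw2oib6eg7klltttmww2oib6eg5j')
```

Pattern: one or more of a character in [l-o]; then exactly 3 of a literal 't', then the literal 'mw2'; then the literal 'oib', then the literal '6eg' (captured as 'key').
Scanning left to right: at [0:14] match 'lotttmw2oib6eg', group 1 = 'oib6eg'; at [16:30] match 'motttmw2oib6eg', group 1 = 'oib6eg'.
Because there's exactly one group, `findall` drops the full match and keeps group 1 from each hit.

['oib6eg', 'oib6eg']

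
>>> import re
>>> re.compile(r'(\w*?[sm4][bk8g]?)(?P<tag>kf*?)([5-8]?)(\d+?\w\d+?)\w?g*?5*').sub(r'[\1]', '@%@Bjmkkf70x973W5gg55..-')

'@%@[Bjmk]3W5gg55..-'

The `?` after the quantifier makes it lazy — it takes as little as possible before letting the rest of the pattern try.
Each match is replaced using the text its own group 1 captured.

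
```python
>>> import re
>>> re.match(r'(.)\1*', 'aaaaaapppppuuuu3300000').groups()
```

('a',)

`\1` is not a pattern — it's the concrete string captured by group 1, re-applied verbatim.
With `match`, the pattern is implicitly anchored at the beginning.
The match spans [0:6] → 'aaaaaa'.
Captured: group 1 = 'a'.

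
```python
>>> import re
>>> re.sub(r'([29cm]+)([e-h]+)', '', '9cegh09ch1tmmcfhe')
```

Each match is replaced by ''.

'01t'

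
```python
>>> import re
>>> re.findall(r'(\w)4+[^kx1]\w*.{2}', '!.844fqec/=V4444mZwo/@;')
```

The pattern matches a word character (captured); then one or more of the literal '4', then any character except [kx1]; then zero or more of a word character, then exactly 2 of any character.
Walking the string: at [2:11] match '844fqec/=', group 1 = '8'; at [11:22] match 'V4444mZwo/@', group 1 = 'V'.
Because there's exactly one group, `findall` drops the full match and keeps group 1 from each hit.

['8', 'V']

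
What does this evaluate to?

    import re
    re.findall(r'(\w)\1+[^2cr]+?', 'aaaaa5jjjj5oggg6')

['a', 'j', 'g']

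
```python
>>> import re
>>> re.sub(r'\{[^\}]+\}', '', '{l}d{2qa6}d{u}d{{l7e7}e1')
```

Matches: at [0:3] → '{l}'; at [4:10] → '{2qa6}'; at [11:14] → '{u}'; at [15:22] → '{{l7e7}'.
Each match is replaced by ''.

'ddde1'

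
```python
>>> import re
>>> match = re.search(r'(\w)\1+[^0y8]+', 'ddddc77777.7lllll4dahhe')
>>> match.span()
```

(0, 23)

`\1` is not a pattern — it's the concrete string captured by group 1, re-applied verbatim.
The match spans [0:23] → 'ddddc77777.7lllll4dahhe'.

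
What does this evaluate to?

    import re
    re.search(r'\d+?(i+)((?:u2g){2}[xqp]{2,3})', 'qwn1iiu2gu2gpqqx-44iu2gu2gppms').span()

The pattern matches one or more of a digit (lazy); then one or more of a literal 'i' (captured); then the literal 'u2g' repeated 2 times, then 2 to 3 of one of [xqp] (captured).
`search` walks the string left to right and returns the first match it finds.
The match spans [3:15] → '1iiu2gu2gpqq'.
Captured: group 1 = 'ii', group 2 = 'u2gu2gpqq'.

(3, 15)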